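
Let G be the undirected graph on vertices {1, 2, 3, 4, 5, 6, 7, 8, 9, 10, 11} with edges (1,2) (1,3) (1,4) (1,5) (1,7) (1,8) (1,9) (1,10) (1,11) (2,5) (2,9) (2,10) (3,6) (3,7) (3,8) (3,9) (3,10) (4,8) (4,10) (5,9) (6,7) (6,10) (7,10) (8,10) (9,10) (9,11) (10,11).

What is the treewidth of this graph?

3

A width-3 tree decomposition is:
Bags: B1 = {1, 2, 9, 10}  B2 = {1, 9, 10, 11}  B3 = {1, 3, 9, 10}  B4 = {1, 3, 7, 10}  B5 = {1, 3, 8, 10}  B6 = {1, 4, 8, 10}  B7 = {3, 6, 7, 10}  B8 = {1, 2, 5, 9}
Tree: B1–B2, B1–B3, B3–B4, B3–B5, B5–B6, B4–B7, B1–B8
Every bag has size at most 4, so the width is 4 − 1 = 3 and tw(G) ≤ 3. For the lower bound, the 4 vertices {1, 9, 10, 11} are pairwise adjacent, and any tree decomposition puts a clique entirely inside one bag — forcing width ≥ 3. Therefore the treewidth is 3.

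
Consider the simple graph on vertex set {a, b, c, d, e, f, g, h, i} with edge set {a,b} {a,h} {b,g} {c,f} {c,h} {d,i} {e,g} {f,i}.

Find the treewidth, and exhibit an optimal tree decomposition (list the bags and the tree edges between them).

Treewidth 1.
One such decomposition:
Bags: B1 = {d, i}  B2 = {f, i}  B3 = {c, f}  B4 = {c, h}  B5 = {a, h}  B6 = {a, b}  B7 = {b, g}  B8 = {e, g}
Tree: B1–B2, B2–B3, B3–B4, B4–B5, B5–B6, B6–B7, B7–B8

The largest bag has 2 vertices, giving width 1; this decomposition certifies tw(G) ≤ 1. G has an edge, so its treewidth is at least 1. Combining the bounds, tw(G) = 1.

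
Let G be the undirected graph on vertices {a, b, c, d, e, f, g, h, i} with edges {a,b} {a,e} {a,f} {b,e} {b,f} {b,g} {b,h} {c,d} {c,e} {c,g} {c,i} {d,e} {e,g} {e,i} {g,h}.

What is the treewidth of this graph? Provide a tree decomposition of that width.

Treewidth 2.
Bags: B1 = {b, e, g}  B2 = {b, g, h}  B3 = {a, b, e}  B4 = {c, e, g}  B5 = {c, e, i}  B6 = {a, b, f}  B7 = {c, d, e}
Tree: B1–B2, B1–B3, B1–B4, B4–B5, B3–B6, B5–B7

Each bag holds 3 vertices, so the decomposition has width 2, which upper-bounds the treewidth. For the lower bound, the 3 vertices {c, e, g} are pairwise adjacent, and any tree decomposition puts a clique entirely inside one bag — forcing width ≥ 2. Combining the bounds, tw(G) = 2.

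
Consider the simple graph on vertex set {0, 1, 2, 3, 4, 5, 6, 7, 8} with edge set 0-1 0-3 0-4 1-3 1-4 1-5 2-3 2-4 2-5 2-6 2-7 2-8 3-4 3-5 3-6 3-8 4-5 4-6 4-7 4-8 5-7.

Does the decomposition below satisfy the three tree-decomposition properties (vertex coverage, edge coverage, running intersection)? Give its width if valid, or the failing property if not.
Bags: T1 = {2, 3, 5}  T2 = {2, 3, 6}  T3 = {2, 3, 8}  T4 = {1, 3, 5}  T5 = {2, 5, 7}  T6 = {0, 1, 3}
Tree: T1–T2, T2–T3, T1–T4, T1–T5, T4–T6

A tree decomposition must satisfy three properties: every vertex lies in some bag; for every edge, both endpoints lie together in some bag; and for every vertex, the bags containing it form a connected subtree. Here vertex 4 appears in no bag, so the decomposition is invalid.

No — vertex 4 appears in no bag.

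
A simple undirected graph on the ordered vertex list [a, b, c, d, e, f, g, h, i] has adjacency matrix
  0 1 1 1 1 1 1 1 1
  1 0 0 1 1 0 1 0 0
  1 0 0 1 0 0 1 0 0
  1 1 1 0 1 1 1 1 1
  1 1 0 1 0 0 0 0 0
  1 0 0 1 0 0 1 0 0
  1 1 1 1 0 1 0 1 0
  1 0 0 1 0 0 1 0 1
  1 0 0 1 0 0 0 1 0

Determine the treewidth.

3

A width-3 tree decomposition is:
Bags: B1 = {a, d, g, h}  B2 = {a, b, d, g}  B3 = {a, b, d, e}  B4 = {a, c, d, g}  B5 = {a, d, f, g}  B6 = {a, d, h, i}
Tree: B1–B2, B2–B3, B1–B4, B1–B5, B1–B6
The largest bag has 4 vertices, giving width 3; this decomposition certifies tw(G) ≤ 3. For the lower bound, the 4 vertices {a, d, g, h} are pairwise adjacent, and any tree decomposition puts a clique entirely inside one bag — forcing width ≥ 3. Hence tw(G) = 3 exactly.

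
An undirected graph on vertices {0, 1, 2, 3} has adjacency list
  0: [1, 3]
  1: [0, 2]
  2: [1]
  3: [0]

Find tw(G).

A width-1 tree decomposition is:
Bags: B1 = {1, 2}  B2 = {0, 1}  B3 = {0, 3}
Tree: B1–B2, B2–B3
Each bag holds 2 vertices, so the decomposition has width 1, which upper-bounds the treewidth. Since G has at least one edge (e.g. 2–1), it is not an edgeless graph, so tw(G) ≥ 1. The upper and lower bounds meet at 1, so that is the treewidth.

1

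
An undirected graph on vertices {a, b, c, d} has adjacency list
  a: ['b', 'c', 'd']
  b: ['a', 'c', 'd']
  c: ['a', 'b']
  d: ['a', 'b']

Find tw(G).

A width-2 tree decomposition is:
Bags: B1 = {a, b, c}  B2 = {a, b, d}
Tree: B1–B2
Each bag holds 3 vertices, so the decomposition has width 2, which upper-bounds the treewidth. For the lower bound, the 3 vertices {a, b, d} are pairwise adjacent, and any tree decomposition puts a clique entirely inside one bag — forcing width ≥ 2. Hence tw(G) = 2 exactly.

2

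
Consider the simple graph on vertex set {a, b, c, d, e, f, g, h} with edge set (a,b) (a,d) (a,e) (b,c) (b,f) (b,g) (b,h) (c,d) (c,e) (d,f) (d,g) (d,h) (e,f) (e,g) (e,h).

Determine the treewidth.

3

A width-3 tree decomposition is:
Bags: B1 = {b, c, d, e}  B2 = {b, d, e, f}  B3 = {b, d, e, g}  B4 = {a, b, d, e}  B5 = {b, d, e, h}
Tree: B1–B2, B2–B3, B3–B4, B4–B5
Every bag has size at most 4, so the width is 4 − 1 = 3 and tw(G) ≤ 3. For the lower bound: the 4 vertex sets {c,e}, {d,f}, {b}, {g} are disjoint, each induces a connected subgraph, and every pair is joined by at least one edge of G. Contracting each set to a single vertex therefore yields K_{4} as a minor, and since treewidth is minor-monotone, tw(G) ≥ tw(K_{4}) = 3. The upper and lower bounds meet at 3, so that is the treewidth.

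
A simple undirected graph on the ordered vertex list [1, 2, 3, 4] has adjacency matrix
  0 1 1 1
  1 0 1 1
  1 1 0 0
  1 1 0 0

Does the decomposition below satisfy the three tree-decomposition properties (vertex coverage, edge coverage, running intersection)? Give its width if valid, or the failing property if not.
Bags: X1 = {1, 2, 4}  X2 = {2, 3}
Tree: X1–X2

A tree decomposition must satisfy three properties: every vertex lies in some bag; for every edge, both endpoints lie together in some bag; and for every vertex, the bags containing it form a connected subtree. Here edge (1,3) lies in no bag, so the decomposition is invalid.

No — edge (1,3) lies in no bag.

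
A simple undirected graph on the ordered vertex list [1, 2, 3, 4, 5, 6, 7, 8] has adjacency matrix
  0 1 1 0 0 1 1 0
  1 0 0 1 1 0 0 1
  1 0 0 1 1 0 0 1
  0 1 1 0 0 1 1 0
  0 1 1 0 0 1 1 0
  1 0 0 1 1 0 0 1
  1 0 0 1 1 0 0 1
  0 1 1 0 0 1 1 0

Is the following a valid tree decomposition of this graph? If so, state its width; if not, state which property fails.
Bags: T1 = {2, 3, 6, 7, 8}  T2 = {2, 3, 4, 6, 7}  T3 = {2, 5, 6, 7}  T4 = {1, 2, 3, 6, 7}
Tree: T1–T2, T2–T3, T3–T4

No — edge (3,5) lies in no bag.

A tree decomposition must satisfy three properties: every vertex lies in some bag; for every edge, both endpoints lie together in some bag; and for every vertex, the bags containing it form a connected subtree. Here edge (3,5) lies in no bag, so the decomposition is invalid.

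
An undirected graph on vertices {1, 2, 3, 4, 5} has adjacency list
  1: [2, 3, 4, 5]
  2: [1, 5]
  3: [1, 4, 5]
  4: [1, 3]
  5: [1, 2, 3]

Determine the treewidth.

A width-2 tree decomposition is:
Bags: B1 = {1, 3, 4}  B2 = {1, 3, 5}  B3 = {1, 2, 5}
Tree: B1–B2, B2–B3
The largest bag has 3 vertices, giving width 2; this decomposition certifies tw(G) ≤ 2. For the lower bound, the 3 vertices {1, 2, 5} are pairwise adjacent, and any tree decomposition puts a clique entirely inside one bag — forcing width ≥ 2. Hence tw(G) = 2 exactly.

2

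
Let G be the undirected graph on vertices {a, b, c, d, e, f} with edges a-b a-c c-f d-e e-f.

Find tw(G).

1

A width-1 tree decomposition is:
Bags: B1 = {a, b}  B2 = {a, c}  B3 = {c, f}  B4 = {e, f}  B5 = {d, e}
Tree: B1–B2, B2–B3, B3–B4, B4–B5
Each bag holds 2 vertices, so the decomposition has width 1, which upper-bounds the treewidth. Any graph with an edge has treewidth ≥ 1, and G has the edge b–a. Therefore the treewidth is 1.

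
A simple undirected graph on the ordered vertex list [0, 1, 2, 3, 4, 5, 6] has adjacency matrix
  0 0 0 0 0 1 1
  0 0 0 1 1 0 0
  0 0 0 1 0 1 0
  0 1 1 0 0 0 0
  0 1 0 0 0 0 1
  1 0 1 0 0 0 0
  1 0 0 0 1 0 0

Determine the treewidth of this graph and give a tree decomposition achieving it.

Treewidth 2.
One such decomposition:
Bags: B1 = {1, 3, 4}  B2 = {2, 3, 4}  B3 = {2, 4, 5}  B4 = {0, 4, 5}  B5 = {0, 4, 6}
Tree: B1–B2, B2–B3, B3–B4, B4–B5

The largest bag has 3 vertices, giving width 2; this decomposition certifies tw(G) ≤ 2. For the lower bound, G contains the cycle 4–1–3–2–5–0–6–4, so G is not a forest; only forests have treewidth ≤ 1, hence tw(G) ≥ 2. Hence tw(G) = 2 exactly.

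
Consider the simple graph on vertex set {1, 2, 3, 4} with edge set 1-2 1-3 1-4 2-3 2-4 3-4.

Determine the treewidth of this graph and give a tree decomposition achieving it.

Treewidth 3.
Bags: B1 = {1, 2, 3, 4}
Tree: (single bag)

With just one bag of size 4, the width is 4 − 1 = 3, so tw(G) ≤ 3. On the other hand G contains the 4-clique {1, 2, 3, 4}. A clique must lie in a single bag of any decomposition, so no decomposition can have width below 3. Combining the bounds, tw(G) = 3.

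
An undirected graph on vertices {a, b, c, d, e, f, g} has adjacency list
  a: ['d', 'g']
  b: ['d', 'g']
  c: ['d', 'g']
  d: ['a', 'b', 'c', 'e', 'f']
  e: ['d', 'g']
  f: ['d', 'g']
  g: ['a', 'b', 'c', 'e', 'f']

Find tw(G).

2

A width-2 tree decomposition is:
Bags: B1 = {a, d, g}  B2 = {d, f, g}  B3 = {c, d, g}  B4 = {b, d, g}  B5 = {d, e, g}
Tree: B1–B2, B2–B3, B3–B4, B4–B5
Every bag has size at most 3, so the width is 3 − 1 = 2 and tw(G) ≤ 2. Since d–a–g–f–d is a cycle in G, G is not acyclic. Forests are exactly the graphs of treewidth ≤ 1, so tw(G) ≥ 2. Therefore the treewidth is 2.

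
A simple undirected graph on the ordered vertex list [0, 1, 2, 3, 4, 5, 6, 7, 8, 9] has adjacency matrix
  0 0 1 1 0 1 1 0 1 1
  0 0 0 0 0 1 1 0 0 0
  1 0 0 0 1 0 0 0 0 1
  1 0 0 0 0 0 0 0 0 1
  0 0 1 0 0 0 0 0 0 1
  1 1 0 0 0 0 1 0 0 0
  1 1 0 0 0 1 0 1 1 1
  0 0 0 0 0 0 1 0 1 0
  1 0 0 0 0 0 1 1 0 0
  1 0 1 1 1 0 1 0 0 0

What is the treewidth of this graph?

A width-2 tree decomposition is:
Bags: B1 = {0, 3, 9}  B2 = {0, 2, 9}  B3 = {2, 4, 9}  B4 = {0, 6, 9}  B5 = {0, 6, 8}  B6 = {6, 7, 8}  B7 = {0, 5, 6}  B8 = {1, 5, 6}
Tree: B1–B2, B2–B3, B2–B4, B4–B5, B5–B6, B4–B7, B7–B8
Each bag holds 3 vertices, so the decomposition has width 2, which upper-bounds the treewidth. For the lower bound, the 3 vertices {0, 2, 9} are pairwise adjacent, and any tree decomposition puts a clique entirely inside one bag — forcing width ≥ 2. Therefore the treewidth is 2.

2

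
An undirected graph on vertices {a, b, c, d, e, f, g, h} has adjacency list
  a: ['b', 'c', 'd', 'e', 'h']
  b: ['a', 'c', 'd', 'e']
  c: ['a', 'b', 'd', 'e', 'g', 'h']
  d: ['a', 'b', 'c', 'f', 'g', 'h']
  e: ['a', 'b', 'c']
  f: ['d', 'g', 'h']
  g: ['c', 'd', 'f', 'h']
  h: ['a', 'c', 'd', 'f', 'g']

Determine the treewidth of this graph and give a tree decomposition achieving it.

The largest bag has 4 vertices, giving width 3; this decomposition certifies tw(G) ≤ 3. For the lower bound, the 4 vertices {c, d, g, h} are pairwise adjacent, and any tree decomposition puts a clique entirely inside one bag — forcing width ≥ 3. Therefore the treewidth is 3.

Treewidth 3.
One optimal decomposition is:
Bags: B1 = {c, d, g, h}  B2 = {d, f, g, h}  B3 = {a, c, d, h}  B4 = {a, b, c, d}  B5 = {a, b, c, e}
Tree: B1–B2, B1–B3, B3–B4, B4–B5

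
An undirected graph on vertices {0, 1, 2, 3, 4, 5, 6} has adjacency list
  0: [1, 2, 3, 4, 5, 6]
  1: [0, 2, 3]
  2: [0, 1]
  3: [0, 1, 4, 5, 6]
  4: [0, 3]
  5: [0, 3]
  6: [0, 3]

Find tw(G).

A width-2 tree decomposition is:
Bags: B1 = {0, 3, 4}  B2 = {0, 1, 3}  B3 = {0, 1, 2}  B4 = {0, 3, 6}  B5 = {0, 3, 5}
Tree: B1–B2, B2–B3, B1–B4, B2–B5
Every bag has size at most 3, so the width is 3 − 1 = 2 and tw(G) ≤ 2. On the other hand G contains the 3-clique {0, 1, 2}. A clique must lie in a single bag of any decomposition, so no decomposition can have width below 2. Hence tw(G) = 2 exactly.

2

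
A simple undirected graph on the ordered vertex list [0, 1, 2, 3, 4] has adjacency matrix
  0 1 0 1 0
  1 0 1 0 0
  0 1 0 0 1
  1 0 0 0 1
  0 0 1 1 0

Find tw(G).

A width-2 tree decomposition is:
Bags: B1 = {0, 1, 3}  B2 = {1, 2, 3}  B3 = {2, 3, 4}
Tree: B1–B2, B2–B3
Each bag holds 3 vertices, so the decomposition has width 2, which upper-bounds the treewidth. Since 3–0–1–2–4–3 is a cycle in G, G is not acyclic. Forests are exactly the graphs of treewidth ≤ 1, so tw(G) ≥ 2. The upper and lower bounds meet at 2, so that is the treewidth.

2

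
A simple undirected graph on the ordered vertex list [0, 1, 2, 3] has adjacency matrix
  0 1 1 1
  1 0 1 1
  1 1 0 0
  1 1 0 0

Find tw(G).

A width-2 tree decomposition is:
Bags: B1 = {0, 1, 2}  B2 = {0, 1, 3}
Tree: B1–B2
The largest bag has 3 vertices, giving width 2; this decomposition certifies tw(G) ≤ 2. On the other hand G contains the 3-clique {0, 1, 2}. A clique must lie in a single bag of any decomposition, so no decomposition can have width below 2. Combining the bounds, tw(G) = 2.

2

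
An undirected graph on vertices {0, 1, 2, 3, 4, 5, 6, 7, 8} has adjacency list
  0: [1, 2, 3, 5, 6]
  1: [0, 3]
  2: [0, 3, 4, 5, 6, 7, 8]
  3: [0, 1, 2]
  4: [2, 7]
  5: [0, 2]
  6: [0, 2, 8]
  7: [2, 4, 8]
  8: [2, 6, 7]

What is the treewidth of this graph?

2

A width-2 tree decomposition is:
Bags: B1 = {0, 2, 5}  B2 = {0, 2, 6}  B3 = {0, 2, 3}  B4 = {2, 6, 8}  B5 = {2, 7, 8}  B6 = {0, 1, 3}  B7 = {2, 4, 7}
Tree: B1–B2, B2–B3, B2–B4, B4–B5, B3–B6, B5–B7
Each bag holds 3 vertices, so the decomposition has width 2, which upper-bounds the treewidth. For the lower bound, the 3 vertices {0, 1, 3} are pairwise adjacent, and any tree decomposition puts a clique entirely inside one bag — forcing width ≥ 2. The upper and lower bounds meet at 2, so that is the treewidth.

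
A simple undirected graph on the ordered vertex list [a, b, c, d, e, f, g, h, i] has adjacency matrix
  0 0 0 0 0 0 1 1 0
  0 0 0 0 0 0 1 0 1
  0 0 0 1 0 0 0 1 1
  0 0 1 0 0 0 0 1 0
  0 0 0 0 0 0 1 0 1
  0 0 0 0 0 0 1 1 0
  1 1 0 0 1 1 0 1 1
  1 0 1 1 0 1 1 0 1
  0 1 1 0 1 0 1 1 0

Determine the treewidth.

A width-2 tree decomposition is:
Bags: B1 = {g, h, i}  B2 = {c, h, i}  B3 = {c, d, h}  B4 = {e, g, i}  B5 = {b, g, i}  B6 = {a, g, h}  B7 = {f, g, h}
Tree: B1–B2, B2–B3, B1–B4, B1–B5, B1–B6, B6–B7
The largest bag has 3 vertices, giving width 2; this decomposition certifies tw(G) ≤ 2. For the lower bound, the 3 vertices {c, d, h} are pairwise adjacent, and any tree decomposition puts a clique entirely inside one bag — forcing width ≥ 2. Combining the bounds, tw(G) = 2.

2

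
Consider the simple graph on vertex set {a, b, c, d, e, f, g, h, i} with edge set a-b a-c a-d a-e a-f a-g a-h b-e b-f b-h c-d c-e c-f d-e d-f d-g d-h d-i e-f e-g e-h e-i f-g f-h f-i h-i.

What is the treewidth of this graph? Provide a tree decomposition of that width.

Treewidth 4.
Bags: B1 = {d, e, f, h, i}  B2 = {a, d, e, f, h}  B3 = {a, b, e, f, h}  B4 = {a, d, e, f, g}  B5 = {a, c, d, e, f}
Tree: B1–B2, B2–B3, B2–B4, B4–B5

The largest bag has 5 vertices, giving width 4; this decomposition certifies tw(G) ≤ 4. Conversely, {a, d, e, f, g} is a clique of size 5, and the vertices of any clique must share a bag in every tree decomposition; so some bag has ≥ 5 vertices and tw(G) ≥ 4. Hence tw(G) = 4 exactly.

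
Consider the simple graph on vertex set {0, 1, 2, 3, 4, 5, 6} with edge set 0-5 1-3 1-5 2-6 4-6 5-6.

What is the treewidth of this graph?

1

A width-1 tree decomposition is:
Bags: B1 = {5, 6}  B2 = {2, 6}  B3 = {1, 5}  B4 = {1, 3}  B5 = {0, 5}  B6 = {4, 6}
Tree: B1–B2, B1–B3, B3–B4, B3–B5, B1–B6
Each bag holds 2 vertices, so the decomposition has width 1, which upper-bounds the treewidth. G has an edge, so its treewidth is at least 1. Combining the bounds, tw(G) = 1.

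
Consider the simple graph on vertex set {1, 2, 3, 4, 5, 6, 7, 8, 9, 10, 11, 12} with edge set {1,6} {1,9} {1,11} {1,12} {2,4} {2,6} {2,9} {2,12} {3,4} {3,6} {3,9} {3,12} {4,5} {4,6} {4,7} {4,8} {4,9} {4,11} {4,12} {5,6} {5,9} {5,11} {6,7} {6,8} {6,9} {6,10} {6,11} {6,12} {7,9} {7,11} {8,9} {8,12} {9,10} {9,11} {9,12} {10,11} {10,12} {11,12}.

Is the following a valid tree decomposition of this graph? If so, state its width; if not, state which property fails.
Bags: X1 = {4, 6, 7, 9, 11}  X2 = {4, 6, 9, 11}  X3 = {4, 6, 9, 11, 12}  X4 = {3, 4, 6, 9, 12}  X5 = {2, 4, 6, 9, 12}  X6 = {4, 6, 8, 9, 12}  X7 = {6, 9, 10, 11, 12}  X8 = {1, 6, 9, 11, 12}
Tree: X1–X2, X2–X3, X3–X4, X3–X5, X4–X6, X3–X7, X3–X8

A tree decomposition must satisfy three properties: every vertex lies in some bag; for every edge, both endpoints lie together in some bag; and for every vertex, the bags containing it form a connected subtree. Here vertex 5 appears in no bag, so the decomposition is invalid.

No — vertex 5 appears in no bag.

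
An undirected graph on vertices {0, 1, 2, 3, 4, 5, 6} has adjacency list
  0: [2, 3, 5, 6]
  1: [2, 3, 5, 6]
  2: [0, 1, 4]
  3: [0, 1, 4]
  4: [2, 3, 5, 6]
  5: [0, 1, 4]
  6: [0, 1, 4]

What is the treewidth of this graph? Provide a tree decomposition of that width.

Treewidth 3.
One such decomposition:
Bags: B1 = {0, 1, 2, 4}  B2 = {0, 1, 4, 6}  B3 = {0, 1, 3, 4}  B4 = {0, 1, 4, 5}
Tree: B1–B2, B2–B3, B3–B4

Every bag has size at most 4, so the width is 4 − 1 = 3 and tw(G) ≤ 3. For the lower bound: the 4 vertex sets {2,4}, {0,6}, {1}, {3} are disjoint, each induces a connected subgraph, and every pair is joined by at least one edge of G. Contracting each set to a single vertex therefore yields K_{4} as a minor, and since treewidth is minor-monotone, tw(G) ≥ tw(K_{4}) = 3. Combining the bounds, tw(G) = 3.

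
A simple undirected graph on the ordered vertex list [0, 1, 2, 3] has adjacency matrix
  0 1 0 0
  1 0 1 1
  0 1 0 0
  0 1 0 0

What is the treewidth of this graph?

1

A width-1 tree decomposition is:
Bags: B1 = {1, 3}  B2 = {0, 1}  B3 = {1, 2}
Tree: B1–B2, B2–B3
The largest bag has 2 vertices, giving width 1; this decomposition certifies tw(G) ≤ 1. Any graph with an edge has treewidth ≥ 1, and G has the edge 3–1. The upper and lower bounds meet at 1, so that is the treewidth.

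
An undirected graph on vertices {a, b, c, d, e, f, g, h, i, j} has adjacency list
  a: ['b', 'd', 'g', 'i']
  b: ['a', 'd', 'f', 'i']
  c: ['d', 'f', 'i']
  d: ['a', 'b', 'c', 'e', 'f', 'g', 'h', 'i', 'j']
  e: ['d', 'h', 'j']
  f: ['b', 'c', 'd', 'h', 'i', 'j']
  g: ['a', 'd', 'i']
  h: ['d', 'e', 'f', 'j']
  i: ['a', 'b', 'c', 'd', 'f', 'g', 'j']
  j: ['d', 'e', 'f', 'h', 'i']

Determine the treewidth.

3

A width-3 tree decomposition is:
Bags: B1 = {b, d, f, i}  B2 = {d, f, i, j}  B3 = {a, b, d, i}  B4 = {d, f, h, j}  B5 = {a, d, g, i}  B6 = {c, d, f, i}  B7 = {d, e, h, j}
Tree: B1–B2, B1–B3, B2–B4, B3–B5, B1–B6, B4–B7
The largest bag has 4 vertices, giving width 3; this decomposition certifies tw(G) ≤ 3. On the other hand G contains the 4-clique {d, e, h, j}. A clique must lie in a single bag of any decomposition, so no decomposition can have width below 3. Therefore the treewidth is 3.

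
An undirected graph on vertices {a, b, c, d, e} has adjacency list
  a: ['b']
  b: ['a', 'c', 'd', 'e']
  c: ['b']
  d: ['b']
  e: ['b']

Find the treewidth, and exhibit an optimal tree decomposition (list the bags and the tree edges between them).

Every bag has size at most 2, so the width is 2 − 1 = 1 and tw(G) ≤ 1. Any graph with an edge has treewidth ≥ 1, and G has the edge b–a. Therefore the treewidth is 1.

Treewidth 1.
Bags: B1 = {a, b}  B2 = {b, e}  B3 = {b, c}  B4 = {b, d}
Tree: B1–B2, B1–B3, B1–B4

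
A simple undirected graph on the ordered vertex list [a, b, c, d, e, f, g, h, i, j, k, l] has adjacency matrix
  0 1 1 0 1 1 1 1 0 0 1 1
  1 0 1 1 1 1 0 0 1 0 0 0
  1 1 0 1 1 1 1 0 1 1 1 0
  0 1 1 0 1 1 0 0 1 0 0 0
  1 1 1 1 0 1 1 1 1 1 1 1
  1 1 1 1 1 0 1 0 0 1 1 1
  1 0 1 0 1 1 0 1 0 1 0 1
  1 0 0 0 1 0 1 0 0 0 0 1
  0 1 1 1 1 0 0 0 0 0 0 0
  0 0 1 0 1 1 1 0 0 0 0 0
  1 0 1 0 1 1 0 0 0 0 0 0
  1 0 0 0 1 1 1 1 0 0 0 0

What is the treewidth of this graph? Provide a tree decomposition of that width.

Every bag has size at most 5, so the width is 5 − 1 = 4 and tw(G) ≤ 4. Conversely, {a, e, g, h, l} is a clique of size 5, and the vertices of any clique must share a bag in every tree decomposition; so some bag has ≥ 5 vertices and tw(G) ≥ 4. Combining the bounds, tw(G) = 4.

Treewidth 4.
Bags: B1 = {b, c, d, e, f}  B2 = {a, b, c, e, f}  B3 = {a, c, e, f, g}  B4 = {b, c, d, e, i}  B5 = {a, e, f, g, l}  B6 = {a, e, g, h, l}  B7 = {a, c, e, f, k}  B8 = {c, e, f, g, j}
Tree: B1–B2, B2–B3, B1–B4, B3–B5, B5–B6, B3–B7, B3–B8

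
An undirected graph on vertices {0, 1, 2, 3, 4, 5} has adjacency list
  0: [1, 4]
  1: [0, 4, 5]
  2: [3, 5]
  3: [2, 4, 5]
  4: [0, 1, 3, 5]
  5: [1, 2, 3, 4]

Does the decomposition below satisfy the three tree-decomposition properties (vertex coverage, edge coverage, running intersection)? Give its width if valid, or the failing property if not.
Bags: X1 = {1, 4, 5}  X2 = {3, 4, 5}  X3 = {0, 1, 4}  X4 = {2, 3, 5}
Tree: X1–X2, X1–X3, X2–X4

Every vertex of G appears in some bag (union = {0, 1, 2, 3, 4, 5}); every edge is covered by a bag; and for each vertex v the set of bags containing v is connected in the bag tree. The decomposition is therefore valid. The largest bag has 3 vertices, so the width is 2.

Yes; width 2.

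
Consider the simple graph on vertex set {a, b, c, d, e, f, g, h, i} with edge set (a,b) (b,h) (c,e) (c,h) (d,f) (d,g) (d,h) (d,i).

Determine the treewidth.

1

A width-1 tree decomposition is:
Bags: B1 = {d, i}  B2 = {d, f}  B3 = {d, g}  B4 = {d, h}  B5 = {c, h}  B6 = {b, h}  B7 = {a, b}  B8 = {c, e}
Tree: B1–B2, B1–B3, B1–B4, B4–B5, B4–B6, B6–B7, B5–B8
The largest bag has 2 vertices, giving width 1; this decomposition certifies tw(G) ≤ 1. G has an edge, so its treewidth is at least 1. Hence tw(G) = 1 exactly.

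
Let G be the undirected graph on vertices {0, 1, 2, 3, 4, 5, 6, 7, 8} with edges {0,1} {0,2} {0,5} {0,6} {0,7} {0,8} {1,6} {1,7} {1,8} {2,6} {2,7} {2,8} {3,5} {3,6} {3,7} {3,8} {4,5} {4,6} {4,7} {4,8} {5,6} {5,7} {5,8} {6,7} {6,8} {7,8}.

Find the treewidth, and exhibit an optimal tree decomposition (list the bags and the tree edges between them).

Treewidth 4.
One such decomposition:
Bags: B1 = {3, 5, 6, 7, 8}  B2 = {0, 5, 6, 7, 8}  B3 = {0, 1, 6, 7, 8}  B4 = {0, 2, 6, 7, 8}  B5 = {4, 5, 6, 7, 8}
Tree: B1–B2, B2–B3, B2–B4, B1–B5

Each bag holds 5 vertices, so the decomposition has width 4, which upper-bounds the treewidth. Conversely, {0, 1, 6, 7, 8} is a clique of size 5, and the vertices of any clique must share a bag in every tree decomposition; so some bag has ≥ 5 vertices and tw(G) ≥ 4. The upper and lower bounds meet at 4, so that is the treewidth.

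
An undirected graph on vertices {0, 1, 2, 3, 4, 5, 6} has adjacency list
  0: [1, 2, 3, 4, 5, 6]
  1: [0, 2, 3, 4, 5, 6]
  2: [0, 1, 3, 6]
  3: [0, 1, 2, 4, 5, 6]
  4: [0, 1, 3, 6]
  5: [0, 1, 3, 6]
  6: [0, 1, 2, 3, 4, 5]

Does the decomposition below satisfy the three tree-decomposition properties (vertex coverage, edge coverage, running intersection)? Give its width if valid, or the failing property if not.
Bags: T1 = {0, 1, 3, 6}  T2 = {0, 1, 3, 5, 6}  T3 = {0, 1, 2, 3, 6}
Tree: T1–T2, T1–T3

A tree decomposition must satisfy three properties: every vertex lies in some bag; for every edge, both endpoints lie together in some bag; and for every vertex, the bags containing it form a connected subtree. Here vertex 4 appears in no bag, so the decomposition is invalid.

No — vertex 4 appears in no bag.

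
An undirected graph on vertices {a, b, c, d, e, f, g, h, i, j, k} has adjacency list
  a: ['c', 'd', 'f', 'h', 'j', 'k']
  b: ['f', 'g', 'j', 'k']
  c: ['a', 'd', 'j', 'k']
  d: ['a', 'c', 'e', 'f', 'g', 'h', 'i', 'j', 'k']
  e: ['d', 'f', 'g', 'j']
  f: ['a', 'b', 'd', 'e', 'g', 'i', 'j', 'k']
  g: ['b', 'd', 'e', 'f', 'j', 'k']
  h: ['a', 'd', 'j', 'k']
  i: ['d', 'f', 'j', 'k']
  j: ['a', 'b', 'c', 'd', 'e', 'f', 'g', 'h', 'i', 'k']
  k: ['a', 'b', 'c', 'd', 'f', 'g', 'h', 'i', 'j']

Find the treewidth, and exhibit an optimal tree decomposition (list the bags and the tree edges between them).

Each bag holds 5 vertices, so the decomposition has width 4, which upper-bounds the treewidth. For the lower bound, the 5 vertices {d, e, f, g, j} are pairwise adjacent, and any tree decomposition puts a clique entirely inside one bag — forcing width ≥ 4. Therefore the treewidth is 4.

Treewidth 4.
One such decomposition:
Bags: B1 = {a, d, f, j, k}  B2 = {d, f, g, j, k}  B3 = {a, c, d, j, k}  B4 = {d, f, i, j, k}  B5 = {b, f, g, j, k}  B6 = {a, d, h, j, k}  B7 = {d, e, f, g, j}
Tree: B1–B2, B1–B3, B2–B4, B2–B5, B3–B6, B2–B7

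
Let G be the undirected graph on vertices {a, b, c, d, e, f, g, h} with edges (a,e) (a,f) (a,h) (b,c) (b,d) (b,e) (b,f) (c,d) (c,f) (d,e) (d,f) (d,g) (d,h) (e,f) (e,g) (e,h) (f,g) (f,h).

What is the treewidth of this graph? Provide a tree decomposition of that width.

Treewidth 3.
Bags: B1 = {a, e, f, h}  B2 = {d, e, f, h}  B3 = {d, e, f, g}  B4 = {b, d, e, f}  B5 = {b, c, d, f}
Tree: B1–B2, B2–B3, B3–B4, B4–B5

Each bag holds 4 vertices, so the decomposition has width 3, which upper-bounds the treewidth. For the lower bound, the 4 vertices {d, e, f, g} are pairwise adjacent, and any tree decomposition puts a clique entirely inside one bag — forcing width ≥ 3. The upper and lower bounds meet at 3, so that is the treewidth.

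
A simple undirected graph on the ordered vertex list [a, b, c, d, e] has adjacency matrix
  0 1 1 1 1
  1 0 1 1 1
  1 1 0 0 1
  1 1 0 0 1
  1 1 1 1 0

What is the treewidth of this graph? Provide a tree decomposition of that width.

The largest bag has 4 vertices, giving width 3; this decomposition certifies tw(G) ≤ 3. For the lower bound, the 4 vertices {a, b, d, e} are pairwise adjacent, and any tree decomposition puts a clique entirely inside one bag — forcing width ≥ 3. The upper and lower bounds meet at 3, so that is the treewidth.

Treewidth 3.
One optimal decomposition is:
Bags: B1 = {a, b, c, e}  B2 = {a, b, d, e}
Tree: B1–B2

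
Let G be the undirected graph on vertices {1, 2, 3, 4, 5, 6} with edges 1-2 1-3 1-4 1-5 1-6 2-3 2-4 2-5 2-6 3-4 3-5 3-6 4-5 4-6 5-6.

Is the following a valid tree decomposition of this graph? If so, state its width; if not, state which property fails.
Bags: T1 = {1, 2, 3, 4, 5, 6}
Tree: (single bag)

Yes; width 5.

Checking the three conditions: (i) the bags cover all of {1, 2, 3, 4, 5, 6}; (ii) for each edge, some bag contains both endpoints; (iii) the bags containing any fixed vertex form a subtree. All hold, so the decomposition is valid with width 6 − 1 = 5.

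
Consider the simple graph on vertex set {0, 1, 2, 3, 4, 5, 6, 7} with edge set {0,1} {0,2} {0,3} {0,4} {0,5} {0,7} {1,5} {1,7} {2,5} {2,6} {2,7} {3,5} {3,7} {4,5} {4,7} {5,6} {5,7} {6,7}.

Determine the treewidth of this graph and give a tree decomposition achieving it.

Treewidth 3.
Bags: B1 = {0, 2, 5, 7}  B2 = {0, 3, 5, 7}  B3 = {0, 4, 5, 7}  B4 = {0, 1, 5, 7}  B5 = {2, 5, 6, 7}
Tree: B1–B2, B1–B3, B3–B4, B1–B5

The largest bag has 4 vertices, giving width 3; this decomposition certifies tw(G) ≤ 3. For the lower bound, the 4 vertices {0, 1, 5, 7} are pairwise adjacent, and any tree decomposition puts a clique entirely inside one bag — forcing width ≥ 3. Combining the bounds, tw(G) = 3.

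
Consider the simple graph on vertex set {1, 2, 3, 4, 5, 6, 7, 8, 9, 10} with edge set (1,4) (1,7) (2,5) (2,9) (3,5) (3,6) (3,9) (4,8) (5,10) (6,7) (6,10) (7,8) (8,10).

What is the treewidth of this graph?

A width-2 tree decomposition is:
Bags: B1 = {2, 5, 9}  B2 = {3, 5, 9}  B3 = {3, 5, 10}  B4 = {3, 6, 10}  B5 = {6, 8, 10}  B6 = {6, 7, 8}  B7 = {4, 7, 8}  B8 = {1, 4, 7}
Tree: B1–B2, B2–B3, B3–B4, B4–B5, B5–B6, B6–B7, B7–B8
Every bag has size at most 3, so the width is 3 − 1 = 2 and tw(G) ≤ 2. The edges 2–9–3–5–2 form a cycle, so G is not a tree and its treewidth is at least 2. Combining the bounds, tw(G) = 2.

2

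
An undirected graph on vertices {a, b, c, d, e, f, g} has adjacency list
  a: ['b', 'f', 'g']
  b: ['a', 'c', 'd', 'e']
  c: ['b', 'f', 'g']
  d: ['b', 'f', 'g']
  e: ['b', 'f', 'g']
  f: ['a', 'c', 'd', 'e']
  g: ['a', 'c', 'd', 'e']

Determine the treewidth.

A width-3 tree decomposition is:
Bags: B1 = {b, e, f, g}  B2 = {b, c, f, g}  B3 = {a, b, f, g}  B4 = {b, d, f, g}
Tree: B1–B2, B2–B3, B3–B4
The largest bag has 4 vertices, giving width 3; this decomposition certifies tw(G) ≤ 3. For the lower bound: the 4 vertex sets {e,g}, {b,c}, {f}, {a} are disjoint, each induces a connected subgraph, and every pair is joined by at least one edge of G. Contracting each set to a single vertex therefore yields K_{4} as a minor, and since treewidth is minor-monotone, tw(G) ≥ tw(K_{4}) = 3. Combining the bounds, tw(G) = 3.

3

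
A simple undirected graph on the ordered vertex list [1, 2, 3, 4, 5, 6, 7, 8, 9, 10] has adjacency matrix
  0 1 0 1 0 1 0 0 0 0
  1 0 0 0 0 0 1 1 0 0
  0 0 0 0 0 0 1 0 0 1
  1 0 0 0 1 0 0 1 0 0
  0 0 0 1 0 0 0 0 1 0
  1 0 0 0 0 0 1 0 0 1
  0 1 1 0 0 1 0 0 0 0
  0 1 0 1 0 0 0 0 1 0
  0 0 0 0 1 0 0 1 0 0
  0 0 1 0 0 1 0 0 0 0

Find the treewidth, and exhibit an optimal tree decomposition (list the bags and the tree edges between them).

Treewidth 2.
One such decomposition:
Bags: B1 = {3, 7, 10}  B2 = {6, 7, 10}  B3 = {2, 6, 7}  B4 = {1, 2, 6}  B5 = {1, 2, 8}  B6 = {1, 4, 8}  B7 = {4, 8, 9}  B8 = {4, 5, 9}
Tree: B1–B2, B2–B3, B3–B4, B4–B5, B5–B6, B6–B7, B7–B8

The largest bag has 3 vertices, giving width 2; this decomposition certifies tw(G) ≤ 2. For the lower bound, G contains the cycle 3–10–6–7–3, so G is not a forest; only forests have treewidth ≤ 1, hence tw(G) ≥ 2. Combining the bounds, tw(G) = 2.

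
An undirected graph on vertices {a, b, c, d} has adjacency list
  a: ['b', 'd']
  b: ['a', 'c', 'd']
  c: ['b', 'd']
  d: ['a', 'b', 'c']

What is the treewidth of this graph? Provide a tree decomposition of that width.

Treewidth 2.
One optimal decomposition is:
Bags: B1 = {a, b, d}  B2 = {b, c, d}
Tree: B1–B2

Each bag holds 3 vertices, so the decomposition has width 2, which upper-bounds the treewidth. On the other hand G contains the 3-clique {b, c, d}. A clique must lie in a single bag of any decomposition, so no decomposition can have width below 2. Combining the bounds, tw(G) = 2.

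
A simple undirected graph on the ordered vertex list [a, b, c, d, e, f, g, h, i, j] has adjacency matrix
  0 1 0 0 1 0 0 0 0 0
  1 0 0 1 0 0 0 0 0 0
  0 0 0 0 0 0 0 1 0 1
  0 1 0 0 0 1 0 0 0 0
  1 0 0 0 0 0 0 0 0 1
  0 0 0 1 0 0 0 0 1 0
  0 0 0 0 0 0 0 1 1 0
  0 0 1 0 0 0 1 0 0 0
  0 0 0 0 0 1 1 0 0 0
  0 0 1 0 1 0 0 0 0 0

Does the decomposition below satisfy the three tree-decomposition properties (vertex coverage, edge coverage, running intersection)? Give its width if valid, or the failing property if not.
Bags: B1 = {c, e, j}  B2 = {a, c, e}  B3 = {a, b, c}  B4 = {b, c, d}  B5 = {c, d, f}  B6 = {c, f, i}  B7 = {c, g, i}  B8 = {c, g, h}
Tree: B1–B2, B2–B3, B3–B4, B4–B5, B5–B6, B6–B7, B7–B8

Vertex coverage: the bags together contain {a, b, c, d, e, f, g, h, i, j}, the full vertex set. Edge coverage: each edge of G has both endpoints in at least one bag. Running intersection: for every vertex, the bags containing it form a connected subtree. All three properties hold, so this is a valid tree decomposition of width max|bag| − 1 = 2, and hence tw(G) ≤ 2.

Yes; width 2.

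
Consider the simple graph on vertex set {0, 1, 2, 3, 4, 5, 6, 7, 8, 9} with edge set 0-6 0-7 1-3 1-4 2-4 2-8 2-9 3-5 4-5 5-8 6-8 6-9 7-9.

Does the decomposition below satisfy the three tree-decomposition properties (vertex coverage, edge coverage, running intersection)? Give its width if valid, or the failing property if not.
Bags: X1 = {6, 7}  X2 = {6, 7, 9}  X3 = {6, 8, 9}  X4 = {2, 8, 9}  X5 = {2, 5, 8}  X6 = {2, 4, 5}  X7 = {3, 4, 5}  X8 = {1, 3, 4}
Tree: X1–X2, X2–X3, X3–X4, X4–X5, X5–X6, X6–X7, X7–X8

A tree decomposition must satisfy three properties: every vertex lies in some bag; for every edge, both endpoints lie together in some bag; and for every vertex, the bags containing it form a connected subtree. Here vertex 0 appears in no bag, so the decomposition is invalid.

No — vertex 0 appears in no bag.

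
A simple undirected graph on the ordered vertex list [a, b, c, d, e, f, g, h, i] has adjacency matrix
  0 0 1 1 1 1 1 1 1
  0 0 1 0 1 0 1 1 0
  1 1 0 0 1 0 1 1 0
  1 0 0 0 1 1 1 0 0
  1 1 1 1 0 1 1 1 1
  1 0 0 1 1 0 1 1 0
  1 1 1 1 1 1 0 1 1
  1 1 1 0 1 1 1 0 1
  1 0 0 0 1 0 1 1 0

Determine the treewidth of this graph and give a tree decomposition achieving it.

Treewidth 4.
One such decomposition:
Bags: B1 = {a, e, f, g, h}  B2 = {a, e, g, h, i}  B3 = {a, d, e, f, g}  B4 = {a, c, e, g, h}  B5 = {b, c, e, g, h}
Tree: B1–B2, B1–B3, B2–B4, B4–B5

Every bag has size at most 5, so the width is 5 − 1 = 4 and tw(G) ≤ 4. Conversely, {a, d, e, f, g} is a clique of size 5, and the vertices of any clique must share a bag in every tree decomposition; so some bag has ≥ 5 vertices and tw(G) ≥ 4. Combining the bounds, tw(G) = 4.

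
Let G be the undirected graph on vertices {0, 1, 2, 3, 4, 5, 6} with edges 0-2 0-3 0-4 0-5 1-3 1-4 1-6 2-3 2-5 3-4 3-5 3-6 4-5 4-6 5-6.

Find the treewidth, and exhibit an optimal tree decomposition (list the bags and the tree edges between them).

The largest bag has 4 vertices, giving width 3; this decomposition certifies tw(G) ≤ 3. On the other hand G contains the 4-clique {0, 2, 3, 5}. A clique must lie in a single bag of any decomposition, so no decomposition can have width below 3. Combining the bounds, tw(G) = 3.

Treewidth 3.
Bags: B1 = {0, 3, 4, 5}  B2 = {0, 2, 3, 5}  B3 = {3, 4, 5, 6}  B4 = {1, 3, 4, 6}
Tree: B1–B2, B1–B3, B3–B4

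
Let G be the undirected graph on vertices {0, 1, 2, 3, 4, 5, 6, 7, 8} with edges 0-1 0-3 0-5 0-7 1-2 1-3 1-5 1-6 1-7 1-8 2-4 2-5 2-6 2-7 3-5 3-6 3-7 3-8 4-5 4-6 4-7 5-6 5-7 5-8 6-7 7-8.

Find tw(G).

4

A width-4 tree decomposition is:
Bags: B1 = {1, 3, 5, 6, 7}  B2 = {1, 3, 5, 7, 8}  B3 = {1, 2, 5, 6, 7}  B4 = {2, 4, 5, 6, 7}  B5 = {0, 1, 3, 5, 7}
Tree: B1–B2, B1–B3, B3–B4, B2–B5
Each bag holds 5 vertices, so the decomposition has width 4, which upper-bounds the treewidth. Conversely, {1, 2, 5, 6, 7} is a clique of size 5, and the vertices of any clique must share a bag in every tree decomposition; so some bag has ≥ 5 vertices and tw(G) ≥ 4. Hence tw(G) = 4 exactly.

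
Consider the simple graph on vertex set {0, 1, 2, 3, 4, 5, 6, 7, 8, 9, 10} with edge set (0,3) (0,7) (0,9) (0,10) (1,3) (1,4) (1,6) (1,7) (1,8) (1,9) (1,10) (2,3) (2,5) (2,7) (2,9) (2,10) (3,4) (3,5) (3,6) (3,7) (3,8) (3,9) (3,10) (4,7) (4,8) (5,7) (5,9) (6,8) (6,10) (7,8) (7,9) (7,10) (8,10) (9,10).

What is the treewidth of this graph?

4

A width-4 tree decomposition is:
Bags: B1 = {1, 3, 7, 8, 10}  B2 = {1, 3, 6, 8, 10}  B3 = {1, 3, 4, 7, 8}  B4 = {1, 3, 7, 9, 10}  B5 = {2, 3, 7, 9, 10}  B6 = {2, 3, 5, 7, 9}  B7 = {0, 3, 7, 9, 10}
Tree: B1–B2, B1–B3, B1–B4, B4–B5, B5–B6, B5–B7
The largest bag has 5 vertices, giving width 4; this decomposition certifies tw(G) ≤ 4. Conversely, {1, 3, 6, 8, 10} is a clique of size 5, and the vertices of any clique must share a bag in every tree decomposition; so some bag has ≥ 5 vertices and tw(G) ≥ 4. Combining the bounds, tw(G) = 4.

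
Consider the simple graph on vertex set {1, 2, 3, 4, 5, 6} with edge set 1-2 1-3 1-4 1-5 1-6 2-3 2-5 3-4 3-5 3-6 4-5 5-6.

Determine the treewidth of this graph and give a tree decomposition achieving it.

Each bag holds 4 vertices, so the decomposition has width 3, which upper-bounds the treewidth. Conversely, {1, 2, 3, 5} is a clique of size 4, and the vertices of any clique must share a bag in every tree decomposition; so some bag has ≥ 4 vertices and tw(G) ≥ 3. Therefore the treewidth is 3.

Treewidth 3.
Bags: B1 = {1, 3, 5, 6}  B2 = {1, 3, 4, 5}  B3 = {1, 2, 3, 5}
Tree: B1–B2, B1–B3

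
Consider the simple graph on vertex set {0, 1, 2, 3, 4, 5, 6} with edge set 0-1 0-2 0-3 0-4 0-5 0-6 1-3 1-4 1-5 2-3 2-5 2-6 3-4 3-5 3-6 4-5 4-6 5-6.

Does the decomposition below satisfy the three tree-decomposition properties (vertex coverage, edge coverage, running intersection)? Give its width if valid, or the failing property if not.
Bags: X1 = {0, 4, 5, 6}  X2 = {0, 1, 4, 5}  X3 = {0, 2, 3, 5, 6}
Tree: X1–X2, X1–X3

No — edge (3,4) lies in no bag.

A tree decomposition must satisfy three properties: every vertex lies in some bag; for every edge, both endpoints lie together in some bag; and for every vertex, the bags containing it form a connected subtree. Here edge (3,4) lies in no bag, so the decomposition is invalid.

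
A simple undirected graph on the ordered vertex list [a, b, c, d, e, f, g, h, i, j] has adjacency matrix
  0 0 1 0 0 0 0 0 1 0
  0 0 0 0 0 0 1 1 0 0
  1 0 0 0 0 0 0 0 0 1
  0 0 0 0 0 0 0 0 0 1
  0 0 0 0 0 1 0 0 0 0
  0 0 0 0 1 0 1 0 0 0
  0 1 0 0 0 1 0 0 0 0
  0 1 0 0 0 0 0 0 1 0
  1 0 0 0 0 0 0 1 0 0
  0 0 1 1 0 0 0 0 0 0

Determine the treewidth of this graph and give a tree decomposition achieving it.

Treewidth 1.
One such decomposition:
Bags: B1 = {d, j}  B2 = {c, j}  B3 = {a, c}  B4 = {a, i}  B5 = {h, i}  B6 = {b, h}  B7 = {b, g}  B8 = {f, g}  B9 = {e, f}
Tree: B1–B2, B2–B3, B3–B4, B4–B5, B5–B6, B6–B7, B7–B8, B8–B9

Every bag has size at most 2, so the width is 2 − 1 = 1 and tw(G) ≤ 1. Since G has at least one edge (e.g. d–j), it is not an edgeless graph, so tw(G) ≥ 1. Hence tw(G) = 1 exactly.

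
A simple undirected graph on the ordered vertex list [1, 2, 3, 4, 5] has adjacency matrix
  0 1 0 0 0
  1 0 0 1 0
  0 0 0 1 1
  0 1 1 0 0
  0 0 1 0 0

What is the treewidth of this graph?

A width-1 tree decomposition is:
Bags: B1 = {1, 2}  B2 = {2, 4}  B3 = {3, 4}  B4 = {3, 5}
Tree: B1–B2, B2–B3, B3–B4
The largest bag has 2 vertices, giving width 1; this decomposition certifies tw(G) ≤ 1. Any graph with an edge has treewidth ≥ 1, and G has the edge 1–2. Therefore the treewidth is 1.

1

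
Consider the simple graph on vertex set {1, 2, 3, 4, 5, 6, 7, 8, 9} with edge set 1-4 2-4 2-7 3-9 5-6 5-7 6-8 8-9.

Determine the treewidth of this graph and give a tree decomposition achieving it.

Every bag has size at most 2, so the width is 2 − 1 = 1 and tw(G) ≤ 1. Any graph with an edge has treewidth ≥ 1, and G has the edge 1–4. Hence tw(G) = 1 exactly.

Treewidth 1.
Bags: B1 = {1, 4}  B2 = {2, 4}  B3 = {2, 7}  B4 = {5, 7}  B5 = {5, 6}  B6 = {6, 8}  B7 = {8, 9}  B8 = {3, 9}
Tree: B1–B2, B2–B3, B3–B4, B4–B5, B5–B6, B6–B7, B7–B8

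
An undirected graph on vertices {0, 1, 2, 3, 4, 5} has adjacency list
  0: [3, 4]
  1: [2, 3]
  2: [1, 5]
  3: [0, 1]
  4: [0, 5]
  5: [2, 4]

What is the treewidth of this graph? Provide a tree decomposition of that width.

The largest bag has 3 vertices, giving width 2; this decomposition certifies tw(G) ≤ 2. For the lower bound, G contains the cycle 1–3–0–4–5–2–1, so G is not a forest; only forests have treewidth ≤ 1, hence tw(G) ≥ 2. Hence tw(G) = 2 exactly.

Treewidth 2.
One optimal decomposition is:
Bags: B1 = {0, 1, 3}  B2 = {0, 1, 4}  B3 = {1, 4, 5}  B4 = {1, 2, 5}
Tree: B1–B2, B2–B3, B3–B4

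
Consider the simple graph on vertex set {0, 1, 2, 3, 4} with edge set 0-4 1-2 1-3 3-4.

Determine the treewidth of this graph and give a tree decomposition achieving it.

The largest bag has 2 vertices, giving width 1; this decomposition certifies tw(G) ≤ 1. Any graph with an edge has treewidth ≥ 1, and G has the edge 0–4. Hence tw(G) = 1 exactly.

Treewidth 1.
Bags: B1 = {0, 4}  B2 = {3, 4}  B3 = {1, 3}  B4 = {1, 2}
Tree: B1–B2, B2–B3, B3–B4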